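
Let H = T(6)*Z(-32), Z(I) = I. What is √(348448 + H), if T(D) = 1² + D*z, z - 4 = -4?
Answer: 16*√1361 ≈ 590.27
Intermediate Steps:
z = 0 (z = 4 - 4 = 0)
T(D) = 1 (T(D) = 1² + D*0 = 1 + 0 = 1)
H = -32 (H = 1*(-32) = -32)
√(348448 + H) = √(348448 - 32) = √348416 = 16*√1361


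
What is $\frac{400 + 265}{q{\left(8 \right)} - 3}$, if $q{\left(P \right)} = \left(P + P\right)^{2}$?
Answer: $\frac{665}{253} \approx 2.6285$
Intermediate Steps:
$q{\left(P \right)} = 4 P^{2}$ ($q{\left(P \right)} = \left(2 P\right)^{2} = 4 P^{2}$)
$\frac{400 + 265}{q{\left(8 \right)} - 3} = \frac{400 + 265}{4 \cdot 8^{2} - 3} = \frac{665}{4 \cdot 64 - 3} = \frac{665}{256 - 3} = \frac{665}{253}$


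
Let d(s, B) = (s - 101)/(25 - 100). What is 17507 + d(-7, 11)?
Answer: 437711/25 ≈ 17508.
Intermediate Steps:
d(s, B) = 101/75 - s/75 (d(s, B) = (-101 + s)/(-75) = (-101 + s)*(-1/75) = 101/75 - s/75)
17507 + d(-7, 11) = 17507 + (101/75 - 1/75*(-7)) = 17507 + (101/75 + 7/75) = 17507 + 36/25 = 437711/25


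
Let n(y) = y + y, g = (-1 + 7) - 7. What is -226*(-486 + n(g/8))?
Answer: 219785/2 ≈ 1.0989e+5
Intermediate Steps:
g = -1 (g = 6 - 7 = -1)
n(y) = 2*y
-226*(-486 + n(g/8)) = -226*(-486 + 2*(-1/8)) = -226*(-486 + 2*(-1*⅛)) = -226*(-486 + 2*(-⅛)) = -226*(-486 - ¼) = -226*(-1945/4) = 219785/2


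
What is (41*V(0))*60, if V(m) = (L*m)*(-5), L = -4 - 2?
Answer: 0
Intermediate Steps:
L = -6
V(m) = 30*m (V(m) = -6*m*(-5) = 30*m)
(41*V(0))*60 = (41*(30*0))*60 = (41*0)*60 = 0*60 = 0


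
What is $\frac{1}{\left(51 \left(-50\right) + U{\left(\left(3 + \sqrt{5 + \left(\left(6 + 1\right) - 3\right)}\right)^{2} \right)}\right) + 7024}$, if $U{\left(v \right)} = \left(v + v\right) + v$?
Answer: $\frac{1}{4582} \approx 0.00021825$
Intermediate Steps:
$U{\left(v \right)} = 3 v$ ($U{\left(v \right)} = 2 v + v = 3 v$)
$\frac{1}{\left(51 \left(-50\right) + U{\left(\left(3 + \sqrt{5 + \left(\left(6 + 1\right) - 3\right)}\right)^{2} \right)}\right) + 7024} = \frac{1}{\left(51 \left(-50\right) + 3 \left(3 + \sqrt{5 + \left(\left(6 + 1\right) - 3\right)}\right)^{2}\right) + 7024} = \frac{1}{\left(-2550 + 3 \left(3 + \sqrt{5 + \left(7 - 3\right)}\right)^{2}\right) + 7024} = \frac{1}{\left(-2550 + 3 \left(3 + \sqrt{5 + 4}\right)^{2}\right) + 7024} = \frac{1}{\left(-2550 + 3 \left(3 + \sqrt{9}\right)^{2}\right) + 7024} = \frac{1}{\left(-2550 + 3 \left(3 + 3\right)^{2}\right) + 7024} = \frac{1}{\left(-2550 + 3 \cdot 6^{2}\right) + 7024} = \frac{1}{\left(-2550 + 3 \cdot 36\right) + 7024} = \frac{1}{\left(-2550 + 108\right) + 7024} = \frac{1}{-2442 + 7024} = \frac{1}{4582}$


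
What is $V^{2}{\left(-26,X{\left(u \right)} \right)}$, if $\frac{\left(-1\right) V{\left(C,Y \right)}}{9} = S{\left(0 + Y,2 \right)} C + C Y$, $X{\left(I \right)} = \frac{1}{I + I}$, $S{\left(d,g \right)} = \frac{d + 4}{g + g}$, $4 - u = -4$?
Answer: $\frac{65173329}{1024} \approx 63646.0$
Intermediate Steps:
$u = 8$ ($u = 4 - -4 = 4 + 4 = 8$)
$S{\left(d,g \right)} = \frac{4 + d}{2 g}$
$X{\left(I \right)} = \frac{1}{2 I}$
$V{\left(C,Y \right)} = - 9 C Y - 9 C \left(1 + \frac{Y}{4}\right)$ ($V{\left(C,Y \right)} = - 9 \left(\frac{4 + \left(0 + Y\right)}{2 \cdot 2} C + C Y\right) = - 9 \left(\frac{1}{2} \cdot \frac{1}{2} \left(4 + Y\right) C + C Y\right) = - 9 \left(\left(1 + \frac{Y}{4}\right) C + C Y\right) = - 9 \left(C \left(1 + \frac{Y}{4}\right) + C Y\right) = - 9 \left(C Y + C \left(1 + \frac{Y}{4}\right)\right) = - 9 C Y - 9 C \left(1 + \frac{Y}{4}\right)$)
$V^{2}{\left(-26,X{\left(u \right)} \right)} = \left(\left(- \frac{9}{4}\right) \left(-26\right) \left(4 + 5 \frac{1}{2 \cdot 8}\right)\right)^{2} = \left(\left(- \frac{9}{4}\right) \left(-26\right) \left(4 + 5 \cdot \frac{1}{2} \cdot \frac{1}{8}\right)\right)^{2} = \left(\left(- \frac{9}{4}\right) \left(-26\right) \left(4 + 5 \cdot \frac{1}{16}\right)\right)^{2} = \left(\left(- \frac{9}{4}\right) \left(-26\right) \left(4 + \frac{5}{16}\right)\right)^{2} = \left(\left(- \frac{9}{4}\right) \left(-26\right) \frac{69}{16}\right)^{2} = \left(\frac{8073}{32}\right)^{2} = \frac{65173329}{1024}$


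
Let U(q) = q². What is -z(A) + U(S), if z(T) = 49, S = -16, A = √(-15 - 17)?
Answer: 207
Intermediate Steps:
A = 4*I*√2 (A = √(-32) = 4*I*√2 ≈ 5.6569*I)
-z(A) + U(S) = -1*49 + (-16)² = -49 + 256 = 207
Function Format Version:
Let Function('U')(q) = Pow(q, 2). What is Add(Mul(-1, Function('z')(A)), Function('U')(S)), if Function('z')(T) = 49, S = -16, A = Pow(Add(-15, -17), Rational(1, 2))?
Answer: 207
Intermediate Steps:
A = Mul(4, I, Pow(2, Rational(1, 2))) (A = Pow(-32, Rational(1, 2)) = Mul(4, I, Pow(2, Rational(1, 2))) ≈ Mul(5.6569, I))
Add(Mul(-1, Function('z')(A)), Function('U')(S)) = Add(Mul(-1, 49), Pow(-16, 2)) = Add(-49, 256) = 207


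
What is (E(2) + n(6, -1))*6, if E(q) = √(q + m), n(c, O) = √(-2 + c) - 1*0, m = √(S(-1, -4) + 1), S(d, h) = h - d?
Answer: 12 + 6*√(2 + I*√2) ≈ 20.949 + 2.8444*I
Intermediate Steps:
m = I*√2 (m = √((-4 - 1*(-1)) + 1) = √((-4 + 1) + 1) = √(-3 + 1) = √(-2) = I*√2 ≈ 1.4142*I)
n(c, O) = √(-2 + c) (n(c, O) = √(-2 + c) + 0 = √(-2 + c))
E(q) = √(q + I*√2)
(E(2) + n(6, -1))*6 = (√(2 + I*√2) + √(-2 + 6))*6 = (√(2 + I*√2) + √4)*6 = (√(2 + I*√2) + 2)*6 = (2 + √(2 + I*√2))*6 = 12 + 6*√(2 + I*√2)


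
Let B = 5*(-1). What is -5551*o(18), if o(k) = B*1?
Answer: 27755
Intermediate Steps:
B = -5
o(k) = -5 (o(k) = -5*1 = -5)
-5551*o(18) = -5551*(-5) = 27755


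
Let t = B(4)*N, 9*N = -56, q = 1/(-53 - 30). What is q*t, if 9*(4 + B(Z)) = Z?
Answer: -1792/6723 ≈ -0.26655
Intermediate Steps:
q = -1/83 (q = 1/(-83) = -1/83 ≈ -0.012048)
B(Z) = -4 + Z/9
N = -56/9 (N = (⅑)*(-56) = -56/9 ≈ -6.2222)
t = 1792/81 (t = (-4 + (⅑)*4)*(-56/9) = (-4 + 4/9)*(-56/9) = -32/9*(-56/9) = 1792/81 ≈ 22.123)
q*t = -1/83*1792/81 = -1792/6723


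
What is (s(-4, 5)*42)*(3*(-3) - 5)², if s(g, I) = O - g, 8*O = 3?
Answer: 36015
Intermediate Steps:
O = 3/8 (O = (⅛)*3 = 3/8 ≈ 0.37500)
s(g, I) = 3/8 - g
(s(-4, 5)*42)*(3*(-3) - 5)² = ((3/8 - 1*(-4))*42)*(3*(-3) - 5)² = ((3/8 + 4)*42)*(-9 - 5)² = ((35/8)*42)*(-14)² = (735/4)*196 = 36015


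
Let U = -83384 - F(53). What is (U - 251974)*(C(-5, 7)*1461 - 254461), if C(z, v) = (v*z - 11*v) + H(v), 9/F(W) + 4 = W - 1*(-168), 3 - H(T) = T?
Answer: 30851038000215/217 ≈ 1.4217e+11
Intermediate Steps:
H(T) = 3 - T
F(W) = 9/(164 + W) (F(W) = 9/(-4 + (W - 1*(-168))) = 9/(-4 + (W + 168)) = 9/(-4 + (168 + W)) = 9/(164 + W))
C(z, v) = 3 - 12*v + v*z (C(z, v) = (v*z - 11*v) + (3 - v) = (-11*v + v*z) + (3 - v) = 3 - 12*v + v*z)
U = -18094337/217 (U = -83384 - 9/(164 + 53) = -83384 - 9/217 = -18094337/217 ≈ -83384.)
(U - 251974)*(C(-5, 7)*1461 - 254461) = (-18094337/217 - 251974)*((3 - 12*7 + 7*(-5))*1461 - 254461) = -72772695*((3 - 84 - 35)*1461 - 254461)/217 = -72772695*(-116*1461 - 254461)/217 = -72772695*(-169476 - 254461)/217 = -72772695/217*(-423937) = 30851038000215/217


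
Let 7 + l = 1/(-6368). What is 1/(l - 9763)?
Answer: -6368/62215361 ≈ -0.00010235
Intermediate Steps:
l = -44577/6368 (l = -7 + 1/(-6368) = -7 - 1/6368 = -44577/6368 ≈ -7.0002)
1/(l - 9763) = 1/(-44577/6368 - 9763) = 1/(-62215361/6368) = -6368/62215361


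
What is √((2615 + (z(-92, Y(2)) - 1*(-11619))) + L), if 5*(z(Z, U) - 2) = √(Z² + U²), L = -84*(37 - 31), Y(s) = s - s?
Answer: 4*√21485/5 ≈ 117.26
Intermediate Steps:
Y(s) = 0
L = -504 (L = -84*6 = -504)
z(Z, U) = 2 + √(U² + Z²)/5 (z(Z, U) = 2 + √(Z² + U²)/5 = 2 + √(U² + Z²)/5)
√((2615 + (z(-92, Y(2)) - 1*(-11619))) + L) = √((2615 + ((2 + √(0² + (-92)²)/5) - 1*(-11619))) - 504) = √((2615 + ((2 + √(0 + 8464)/5) + 11619)) - 504) = √((2615 + ((2 + √8464/5) + 11619)) - 504) = √((2615 + ((2 + (⅕)*92) + 11619)) - 504) = √((2615 + ((2 + 92/5) + 11619)) - 504) = √((2615 + (102/5 + 11619)) - 504) = √((2615 + 58197/5) - 504) = √(71272/5 - 504) = √(68752/5) = 4*√21485/5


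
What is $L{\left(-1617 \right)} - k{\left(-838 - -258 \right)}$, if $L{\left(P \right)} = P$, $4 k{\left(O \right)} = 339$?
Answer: $- \frac{6807}{4} \approx -1701.8$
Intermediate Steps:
$k{\left(O \right)} = \frac{339}{4}$ ($k{\left(O \right)} = \frac{1}{4} \cdot 339 = \frac{339}{4}$)
$L{\left(-1617 \right)} - k{\left(-838 - -258 \right)} = -1617 - \frac{339}{4} = - \frac{6807}{4}$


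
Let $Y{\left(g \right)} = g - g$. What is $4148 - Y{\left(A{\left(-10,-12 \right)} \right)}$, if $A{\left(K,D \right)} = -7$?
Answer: $4148$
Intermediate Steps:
$Y{\left(g \right)} = 0$
$4148 - Y{\left(A{\left(-10,-12 \right)} \right)} = 4148 - 0 = 4148 + 0 = 4148$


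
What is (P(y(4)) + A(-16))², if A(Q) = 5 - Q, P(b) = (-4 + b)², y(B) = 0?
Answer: 1369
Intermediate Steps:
(P(y(4)) + A(-16))² = ((-4 + 0)² + (5 - 1*(-16)))² = ((-4)² + (5 + 16))² = (16 + 21)² = 37² = 1369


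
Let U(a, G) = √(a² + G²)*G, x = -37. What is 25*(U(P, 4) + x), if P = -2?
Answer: -925 + 200*√5 ≈ -477.79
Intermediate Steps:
U(a, G) = G*√(G² + a²) (U(a, G) = √(G² + a²)*G = G*√(G² + a²))
25*(U(P, 4) + x) = 25*(4*√(4² + (-2)²) - 37) = 25*(4*√(16 + 4) - 37) = 25*(4*√20 - 37) = 25*(4*(2*√5) - 37) = 25*(8*√5 - 37) = 25*(-37 + 8*√5) = -925 + 200*√5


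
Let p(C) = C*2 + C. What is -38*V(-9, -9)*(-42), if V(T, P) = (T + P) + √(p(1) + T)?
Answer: -28728 + 1596*I*√6 ≈ -28728.0 + 3909.4*I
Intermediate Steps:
p(C) = 3*C (p(C) = 2*C + C = 3*C)
V(T, P) = P + T + √(3 + T) (V(T, P) = (T + P) + √(3*1 + T) = (P + T) + √(3 + T) = P + T + √(3 + T))
-38*V(-9, -9)*(-42) = -38*(-9 - 9 + √(3 - 9))*(-42) = -38*(-9 - 9 + √(-6))*(-42) = -38*(-9 - 9 + I*√6)*(-42) = -38*(-18 + I*√6)*(-42) = (684 - 38*I*√6)*(-42) = -28728 + 1596*I*√6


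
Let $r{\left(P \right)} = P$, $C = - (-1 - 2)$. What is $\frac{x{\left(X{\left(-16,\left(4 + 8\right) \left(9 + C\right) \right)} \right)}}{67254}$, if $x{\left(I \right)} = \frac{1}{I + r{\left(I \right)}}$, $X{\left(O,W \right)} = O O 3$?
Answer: $\frac{1}{103302144} \approx 9.6803 \cdot 10^{-9}$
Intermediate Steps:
$C = 3$ ($C = \left(-1\right) \left(-3\right) = 3$)
$X{\left(O,W \right)} = 3 O^{2}$ ($X{\left(O,W \right)} = O^{2} \cdot 3 = 3 O^{2}$)
$x{\left(I \right)} = \frac{1}{2 I}$ ($x{\left(I \right)} = \frac{1}{I + I} = \frac{1}{2 I}$)
$\frac{x{\left(X{\left(-16,\left(4 + 8\right) \left(9 + C\right) \right)} \right)}}{67254} = \frac{\frac{1}{2} \frac{1}{3 \left(-16\right)^{2}}}{67254} = \frac{1}{2 \cdot 3 \cdot 256} \cdot \frac{1}{67254} = \frac{1}{2 \cdot 768} \cdot \frac{1}{67254} = \frac{1}{2} \cdot \frac{1}{768} \cdot \frac{1}{67254} = \frac{1}{1536} \cdot \frac{1}{67254} = \frac{1}{103302144}$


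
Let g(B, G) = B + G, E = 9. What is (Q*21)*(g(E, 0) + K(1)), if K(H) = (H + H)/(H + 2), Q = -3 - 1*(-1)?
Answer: -406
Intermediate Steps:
Q = -2 (Q = -3 + 1 = -2)
K(H) = 2*H/(2 + H) (K(H) = (2*H)/(2 + H) = 2*H/(2 + H))
(Q*21)*(g(E, 0) + K(1)) = (-2*21)*((9 + 0) + 2*1/(2 + 1)) = -42*(9 + 2*1/3) = -42*(9 + 2*1*(⅓)) = -42*(9 + ⅔) = -42*29/3 = -406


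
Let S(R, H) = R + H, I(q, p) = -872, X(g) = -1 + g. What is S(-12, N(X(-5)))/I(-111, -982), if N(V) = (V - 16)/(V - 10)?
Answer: 85/6976 ≈ 0.012185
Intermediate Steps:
N(V) = (-16 + V)/(-10 + V)
S(R, H) = H + R
S(-12, N(X(-5)))/I(-111, -982) = ((-16 + (-1 - 5))/(-10 + (-1 - 5)) - 12)/(-872) = ((-16 - 6)/(-10 - 6) - 12)*(-1/872) = (-22/(-16) - 12)*(-1/872) = (-1/16*(-22) - 12)*(-1/872) = (11/8 - 12)*(-1/872) = -85/8*(-1/872) = 85/6976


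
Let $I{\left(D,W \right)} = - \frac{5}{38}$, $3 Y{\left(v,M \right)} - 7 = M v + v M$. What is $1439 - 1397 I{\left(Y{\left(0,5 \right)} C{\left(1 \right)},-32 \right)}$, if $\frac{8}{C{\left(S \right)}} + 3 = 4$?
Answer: $\frac{61667}{38} \approx 1622.8$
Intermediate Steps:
$C{\left(S \right)} = 8$ ($C{\left(S \right)} = \frac{8}{-3 + 4} = \frac{8}{1} = 8 \cdot 1 = 8$)
$Y{\left(v,M \right)} = \frac{7}{3} + \frac{2 M v}{3}$ ($Y{\left(v,M \right)} = \frac{7}{3} + \frac{M v + v M}{3} = \frac{7}{3} + \frac{M v + M v}{3} = \frac{7}{3} + \frac{2 M v}{3}$)
$I{\left(D,W \right)} = - \frac{5}{38}$ ($I{\left(D,W \right)} = \left(-5\right) \frac{1}{38} = - \frac{5}{38}$)
$1439 - 1397 I{\left(Y{\left(0,5 \right)} C{\left(1 \right)},-32 \right)} = 1439 - - \frac{6985}{38} = 1439 + \frac{6985}{38} = \frac{61667}{38}$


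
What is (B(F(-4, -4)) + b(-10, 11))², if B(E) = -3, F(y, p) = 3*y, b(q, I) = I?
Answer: 64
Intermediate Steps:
(B(F(-4, -4)) + b(-10, 11))² = (-3 + 11)² = 8² = 64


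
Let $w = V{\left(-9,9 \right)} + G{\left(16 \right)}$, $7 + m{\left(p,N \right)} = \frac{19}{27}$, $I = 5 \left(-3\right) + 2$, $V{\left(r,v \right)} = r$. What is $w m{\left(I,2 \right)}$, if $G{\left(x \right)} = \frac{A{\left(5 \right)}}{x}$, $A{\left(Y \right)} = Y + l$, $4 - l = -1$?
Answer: $\frac{5695}{108} \approx 52.732$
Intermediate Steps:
$l = 5$ ($l = 4 - -1 = 4 + 1 = 5$)
$A{\left(Y \right)} = 5 + Y$ ($A{\left(Y \right)} = Y + 5 = 5 + Y$)
$I = -13$ ($I = -15 + 2 = -13$)
$G{\left(x \right)} = \frac{10}{x}$ ($G{\left(x \right)} = \frac{5 + 5}{x} = \frac{10}{x}$)
$m{\left(p,N \right)} = - \frac{170}{27}$ ($m{\left(p,N \right)} = -7 + \frac{19}{27} = - \frac{170}{27}$)
$w = - \frac{67}{8}$ ($w = -9 + \frac{10}{16} = -9 + 10 \cdot \frac{1}{16} = -9 + \frac{5}{8} = - \frac{67}{8} \approx -8.375$)
$w m{\left(I,2 \right)} = \left(- \frac{67}{8}\right) \left(- \frac{170}{27}\right) = \frac{5695}{108}$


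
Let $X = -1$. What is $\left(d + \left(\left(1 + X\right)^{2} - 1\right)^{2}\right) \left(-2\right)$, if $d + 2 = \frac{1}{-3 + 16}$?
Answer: $\frac{24}{13} \approx 1.8462$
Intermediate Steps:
$d = - \frac{25}{13}$ ($d = -2 + \frac{1}{-3 + 16} = -2 + \frac{1}{13} = - \frac{25}{13} \approx -1.9231$)
$\left(d + \left(\left(1 + X\right)^{2} - 1\right)^{2}\right) \left(-2\right) = \left(- \frac{25}{13} + \left(\left(1 - 1\right)^{2} - 1\right)^{2}\right) \left(-2\right) = \left(- \frac{25}{13} + \left(0^{2} - 1\right)^{2}\right) \left(-2\right) = \left(- \frac{25}{13} + \left(0 - 1\right)^{2}\right) \left(-2\right) = \left(- \frac{25}{13} + \left(-1\right)^{2}\right) \left(-2\right) = \left(- \frac{25}{13} + 1\right) \left(-2\right) = \left(- \frac{12}{13}\right) \left(-2\right) = \frac{24}{13}$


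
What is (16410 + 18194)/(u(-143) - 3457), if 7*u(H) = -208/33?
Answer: -7993524/798775 ≈ -10.007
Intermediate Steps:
u(H) = -208/231 (u(H) = (-208/33)/7 = (-208*1/33)/7 = (1/7)*(-208/33) = -208/231)
(16410 + 18194)/(u(-143) - 3457) = (16410 + 18194)/(-208/231 - 3457) = 34604/(-798775/231) = 34604*(-231/798775) = -7993524/798775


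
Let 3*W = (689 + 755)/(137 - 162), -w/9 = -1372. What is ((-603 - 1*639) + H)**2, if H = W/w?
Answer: 82687539285556921/53603825625 ≈ 1.5426e+6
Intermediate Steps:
w = 12348 (w = -9*(-1372) = 12348)
W = -1444/75 (W = ((689 + 755)/(137 - 162))/3 = (1444/(-25))/3 = (1444*(-1/25))/3 = (1/3)*(-1444/25) = -1444/75 ≈ -19.253)
H = -361/231525 (H = -1444/75/12348 = -1444/75*1/12348 = -361/231525 ≈ -0.0015592)
((-603 - 1*639) + H)**2 = ((-603 - 1*639) - 361/231525)**2 = ((-603 - 639) - 361/231525)**2 = (-1242 - 361/231525)**2 = (-287554411/231525)**2 = 82687539285556921/53603825625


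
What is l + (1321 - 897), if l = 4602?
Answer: 5026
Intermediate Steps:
l + (1321 - 897) = 4602 + (1321 - 897) = 4602 + 424 = 5026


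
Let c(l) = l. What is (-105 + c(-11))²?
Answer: 13456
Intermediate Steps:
(-105 + c(-11))² = (-105 - 11)² = (-116)² = 13456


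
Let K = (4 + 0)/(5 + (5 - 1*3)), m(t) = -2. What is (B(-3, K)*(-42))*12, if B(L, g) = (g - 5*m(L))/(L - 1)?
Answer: 1332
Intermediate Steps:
K = 4/7 (K = 4/(5 + (5 - 3)) = 4/(5 + 2) = 4/7 ≈ 0.57143)
B(L, g) = (10 + g)/(-1 + L) (B(L, g) = (g - 5*(-2))/(L - 1) = (g + 10)/(-1 + L) = (10 + g)/(-1 + L))
(B(-3, K)*(-42))*12 = (((10 + 4/7)/(-1 - 3))*(-42))*12 = (((74/7)/(-4))*(-42))*12 = (-¼*74/7*(-42))*12 = -37/14*(-42)*12 = 111*12 = 1332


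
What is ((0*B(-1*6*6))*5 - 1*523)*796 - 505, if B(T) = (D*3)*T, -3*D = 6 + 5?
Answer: -416813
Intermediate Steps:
D = -11/3 (D = -(6 + 5)/3 = -⅓*11 = -11/3 ≈ -3.6667)
B(T) = -11*T (B(T) = (-11/3*3)*T = -11*T)
((0*B(-1*6*6))*5 - 1*523)*796 - 505 = ((0*(-11*(-1*6)*6))*5 - 1*523)*796 - 505 = ((0*(-(-66)*6))*5 - 523)*796 - 505 = ((0*(-11*(-36)))*5 - 523)*796 - 505 = ((0*396)*5 - 523)*796 - 505 = (0*5 - 523)*796 - 505 = (0 - 523)*796 - 505 = -523*796 - 505 = -416308 - 505 = -416813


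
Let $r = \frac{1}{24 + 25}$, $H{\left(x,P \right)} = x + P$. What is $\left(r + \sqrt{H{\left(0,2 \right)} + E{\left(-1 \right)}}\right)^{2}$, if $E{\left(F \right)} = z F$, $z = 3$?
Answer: $- \frac{2400}{2401} + \frac{2 i}{49} \approx -0.99958 + 0.040816 i$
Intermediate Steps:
$H{\left(x,P \right)} = P + x$
$r = \frac{1}{49} \approx 0.020408$
$E{\left(F \right)} = 3 F$
$\left(r + \sqrt{H{\left(0,2 \right)} + E{\left(-1 \right)}}\right)^{2} = \left(\frac{1}{49} + \sqrt{\left(2 + 0\right) + 3 \left(-1\right)}\right)^{2} = \left(\frac{1}{49} + \sqrt{2 - 3}\right)^{2} = \left(\frac{1}{49} + \sqrt{-1}\right)^{2} = \left(\frac{1}{49} + i\right)^{2}$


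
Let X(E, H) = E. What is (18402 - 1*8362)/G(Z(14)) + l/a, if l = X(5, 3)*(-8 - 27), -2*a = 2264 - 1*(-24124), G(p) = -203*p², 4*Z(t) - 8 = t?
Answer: -525572515/324084222 ≈ -1.6217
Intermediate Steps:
Z(t) = 2 + t/4
a = -13194 (a = -(2264 - 1*(-24124))/2 = -(2264 + 24124)/2 = -½*26388 = -13194)
l = -175 (l = 5*(-8 - 27) = 5*(-35) = -175)
(18402 - 1*8362)/G(Z(14)) + l/a = (18402 - 1*8362)/((-203*(2 + (¼)*14)²)) - 175/(-13194) = (18402 - 8362)/((-203*(2 + 7/2)²)) - 175*(-1/13194) = 10040/((-203*(11/2)²)) + 175/13194 = 10040/((-203*121/4)) + 175/13194 = 10040/(-24563/4) + 175/13194 = 10040*(-4/24563) + 175/13194 = -40160/24563 + 175/13194 = -525572515/324084222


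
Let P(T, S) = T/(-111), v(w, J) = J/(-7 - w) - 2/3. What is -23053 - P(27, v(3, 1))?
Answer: -852952/37 ≈ -23053.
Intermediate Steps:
v(w, J) = -⅔ + J/(-7 - w) (v(w, J) = J/(-7 - w) - 2*⅓ = J/(-7 - w) - ⅔ = -⅔ + J/(-7 - w))
P(T, S) = -T/111 (P(T, S) = T*(-1/111) = -T/111)
-23053 - P(27, v(3, 1)) = -23053 - (-1)*27/111 = -23053 - 1*(-9/37) = -23053 + 9/37 = -852952/37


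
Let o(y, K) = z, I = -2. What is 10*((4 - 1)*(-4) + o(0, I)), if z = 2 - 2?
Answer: -120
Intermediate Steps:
z = 0
o(y, K) = 0
10*((4 - 1)*(-4) + o(0, I)) = 10*((4 - 1)*(-4) + 0) = 10*(3*(-4) + 0) = 10*(-12 + 0) = 10*(-12) = -120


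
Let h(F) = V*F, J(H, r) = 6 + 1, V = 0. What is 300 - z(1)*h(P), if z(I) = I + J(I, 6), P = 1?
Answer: 300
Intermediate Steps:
J(H, r) = 7
h(F) = 0 (h(F) = 0*F = 0)
z(I) = 7 + I (z(I) = I + 7 = 7 + I)
300 - z(1)*h(P) = 300 - (7 + 1)*0 = 300 - 8*0 = 300 - 1*0 = 300 + 0 = 300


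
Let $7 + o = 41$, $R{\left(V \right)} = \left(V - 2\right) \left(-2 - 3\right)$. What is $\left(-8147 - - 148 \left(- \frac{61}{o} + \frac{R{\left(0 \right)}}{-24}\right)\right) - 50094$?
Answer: $- \frac{2986978}{51} \approx -58568.0$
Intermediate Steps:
$R{\left(V \right)} = 10 - 5 V$ ($R{\left(V \right)} = \left(-2 + V\right) \left(-5\right) = 10 - 5 V$)
$o = 34$ ($o = -7 + 41 = 34$)
$\left(-8147 - - 148 \left(- \frac{61}{o} + \frac{R{\left(0 \right)}}{-24}\right)\right) - 50094 = \left(-8147 - - 148 \left(- \frac{61}{34} + \frac{10 - 0}{-24}\right)\right) - 50094 = \left(-8147 - - 148 \left(\left(-61\right) \frac{1}{34} + \left(10 + 0\right) \left(- \frac{1}{24}\right)\right)\right) - 50094 = \left(-8147 - - 148 \left(- \frac{61}{34} + 10 \left(- \frac{1}{24}\right)\right)\right) - 50094 = \left(-8147 - - 148 \left(- \frac{61}{34} - \frac{5}{12}\right)\right) - 50094 = \left(-8147 - \left(-148\right) \left(- \frac{451}{204}\right)\right) - 50094 = \left(-8147 - \frac{16687}{51}\right) - 50094 = - \frac{432184}{51} - 50094 = - \frac{2986978}{51}$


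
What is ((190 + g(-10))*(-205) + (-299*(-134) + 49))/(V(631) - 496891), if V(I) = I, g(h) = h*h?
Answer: 1289/33084 ≈ 0.038961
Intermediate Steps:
g(h) = h²
((190 + g(-10))*(-205) + (-299*(-134) + 49))/(V(631) - 496891) = ((190 + (-10)²)*(-205) + (-299*(-134) + 49))/(631 - 496891) = ((190 + 100)*(-205) + (40066 + 49))/(-496260) = (290*(-205) + 40115)*(-1/496260) = (-59450 + 40115)*(-1/496260) = -19335*(-1/496260) = 1289/33084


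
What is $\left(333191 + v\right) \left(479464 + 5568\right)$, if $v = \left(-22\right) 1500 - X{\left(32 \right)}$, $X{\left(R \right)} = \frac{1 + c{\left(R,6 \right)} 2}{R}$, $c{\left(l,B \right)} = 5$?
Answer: $\frac{582408297529}{4} \approx 1.456 \cdot 10^{11}$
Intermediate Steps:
$X{\left(R \right)} = \frac{11}{R}$ ($X{\left(R \right)} = \frac{1 + 5 \cdot 2}{R} = \frac{1 + 10}{R} = \frac{11}{R}$)
$v = - \frac{1056011}{32}$ ($v = \left(-22\right) 1500 - \frac{11}{32} = -33000 - 11 \cdot \frac{1}{32} = -33000 - \frac{11}{32} = - \frac{1056011}{32} \approx -33000.0$)
$\left(333191 + v\right) \left(479464 + 5568\right) = \left(333191 - \frac{1056011}{32}\right) \left(479464 + 5568\right) = \frac{9606101}{32} \cdot 485032 = \frac{582408297529}{4}$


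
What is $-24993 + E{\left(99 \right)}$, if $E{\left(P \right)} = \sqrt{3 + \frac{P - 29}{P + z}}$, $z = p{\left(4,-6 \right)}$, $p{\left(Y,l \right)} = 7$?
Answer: $-24993 + \frac{\sqrt{10282}}{53} \approx -24991.0$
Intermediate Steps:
$z = 7$
$E{\left(P \right)} = \sqrt{3 + \frac{-29 + P}{7 + P}}$ ($E{\left(P \right)} = \sqrt{3 + \frac{P - 29}{P + 7}} = \sqrt{3 + \frac{-29 + P}{7 + P}}$)
$-24993 + E{\left(99 \right)} = -24993 + 2 \sqrt{\frac{-2 + 99}{7 + 99}} = -24993 + 2 \sqrt{\frac{1}{106} \cdot 97} = -24993 + 2 \sqrt{\frac{97}{106}} = -24993 + 2 \frac{\sqrt{10282}}{106} = -24993 + \frac{\sqrt{10282}}{53}$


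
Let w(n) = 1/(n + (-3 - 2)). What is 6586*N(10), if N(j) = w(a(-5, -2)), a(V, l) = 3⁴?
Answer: 3293/38 ≈ 86.658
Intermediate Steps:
a(V, l) = 81
w(n) = 1/(-5 + n) (w(n) = 1/(n - 5) = 1/(-5 + n))
N(j) = 1/76 (N(j) = 1/(-5 + 81) = 1/76)
6586*N(10) = 6586*(1/76) = 3293/38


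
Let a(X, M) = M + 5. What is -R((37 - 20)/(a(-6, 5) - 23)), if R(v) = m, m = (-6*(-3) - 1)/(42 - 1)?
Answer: -17/41 ≈ -0.41463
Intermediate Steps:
a(X, M) = 5 + M
m = 17/41 (m = (18 - 1)/41 = 17*(1/41) = 17/41 ≈ 0.41463)
R(v) = 17/41
-R((37 - 20)/(a(-6, 5) - 23)) = -1*17/41 = -17/41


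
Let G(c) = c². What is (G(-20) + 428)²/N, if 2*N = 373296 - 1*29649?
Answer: 152352/38183 ≈ 3.9900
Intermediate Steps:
N = 343647/2 (N = (373296 - 1*29649)/2 = (373296 - 29649)/2 = (½)*343647 = 343647/2 ≈ 1.7182e+5)
(G(-20) + 428)²/N = ((-20)² + 428)²/(343647/2) = (400 + 428)²*(2/343647) = 828²*(2/343647) = 685584*(2/343647) = 152352/38183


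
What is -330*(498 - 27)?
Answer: -155430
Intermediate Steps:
-330*(498 - 27) = -330*471 = -155430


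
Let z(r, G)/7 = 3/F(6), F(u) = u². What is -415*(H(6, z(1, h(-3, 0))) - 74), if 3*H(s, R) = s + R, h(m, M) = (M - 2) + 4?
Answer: 1072775/36 ≈ 29799.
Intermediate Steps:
h(m, M) = 2 + M (h(m, M) = (-2 + M) + 4 = 2 + M)
z(r, G) = 7/12 (z(r, G) = 7*(3/(6²)) = 7*(3/36) = 7*(3*(1/36)) = 7*(1/12) = 7/12)
H(s, R) = R/3 + s/3 (H(s, R) = (s + R)/3 = (R + s)/3 = R/3 + s/3)
-415*(H(6, z(1, h(-3, 0))) - 74) = -415*(((⅓)*(7/12) + (⅓)*6) - 74) = -415*((7/36 + 2) - 74) = -415*(79/36 - 74) = -415*(-2585/36) = 1072775/36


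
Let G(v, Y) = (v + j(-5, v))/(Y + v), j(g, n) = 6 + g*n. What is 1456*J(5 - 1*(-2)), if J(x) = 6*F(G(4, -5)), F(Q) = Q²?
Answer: 873600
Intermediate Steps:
G(v, Y) = (6 - 4*v)/(Y + v) (G(v, Y) = (v + (6 - 5*v))/(Y + v) = (6 - 4*v)/(Y + v))
J(x) = 600 (J(x) = 6*(2*(3 - 2*4)/(-5 + 4))² = 6*(2*(3 - 8)/(-1))² = 6*(2*(-1)*(-5))² = 6*10² = 6*100 = 600)
1456*J(5 - 1*(-2)) = 1456*600 = 873600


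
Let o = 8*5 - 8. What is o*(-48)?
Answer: -1536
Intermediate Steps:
o = 32 (o = 40 - 8 = 32)
o*(-48) = 32*(-48) = -1536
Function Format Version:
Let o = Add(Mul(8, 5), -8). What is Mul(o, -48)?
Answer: -1536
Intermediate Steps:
o = 32 (o = Add(40, -8) = 32)
Mul(o, -48) = Mul(32, -48) = -1536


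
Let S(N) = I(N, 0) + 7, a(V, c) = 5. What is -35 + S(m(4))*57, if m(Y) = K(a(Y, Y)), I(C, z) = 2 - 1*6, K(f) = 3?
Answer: 136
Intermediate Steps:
I(C, z) = -4 (I(C, z) = 2 - 6 = -4)
m(Y) = 3
S(N) = 3 (S(N) = -4 + 7 = 3)
-35 + S(m(4))*57 = -35 + 3*57 = -35 + 171 = 136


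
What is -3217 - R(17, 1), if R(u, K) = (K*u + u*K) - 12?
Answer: -3239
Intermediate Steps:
R(u, K) = -12 + 2*K*u (R(u, K) = (K*u + K*u) - 12 = 2*K*u - 12 = -12 + 2*K*u)
-3217 - R(17, 1) = -3217 - (-12 + 2*1*17) = -3217 - (-12 + 34) = -3217 - 1*22 = -3217 - 22 = -3239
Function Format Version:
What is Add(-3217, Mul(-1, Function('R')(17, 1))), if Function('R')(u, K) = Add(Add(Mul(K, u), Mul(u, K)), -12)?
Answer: -3239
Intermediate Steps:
Function('R')(u, K) = Add(-12, Mul(2, K, u)) (Function('R')(u, K) = Add(Add(Mul(K, u), Mul(K, u)), -12) = Add(Mul(2, K, u), -12) = Add(-12, Mul(2, K, u)))
Add(-3217, Mul(-1, Function('R')(17, 1))) = Add(-3217, Mul(-1, Add(-12, Mul(2, 1, 17)))) = Add(-3217, Mul(-1, Add(-12, 34))) = Add(-3217, Mul(-1, 22)) = Add(-3217, -22) = -3239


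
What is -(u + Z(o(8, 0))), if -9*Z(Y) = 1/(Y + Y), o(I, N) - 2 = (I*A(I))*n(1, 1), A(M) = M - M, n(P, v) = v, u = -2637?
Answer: 94933/36 ≈ 2637.0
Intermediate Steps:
A(M) = 0
o(I, N) = 2 (o(I, N) = 2 + (I*0)*1 = 2 + 0*1 = 2 + 0 = 2)
Z(Y) = -1/(18*Y) (Z(Y) = -1/(9*(Y + Y)) = -1/(2*Y)/9 = -1/(18*Y))
-(u + Z(o(8, 0))) = -(-2637 - 1/18/2) = -(-2637 - 1/18*1/2) = -(-2637 - 1/36) = -1*(-94933/36) = 94933/36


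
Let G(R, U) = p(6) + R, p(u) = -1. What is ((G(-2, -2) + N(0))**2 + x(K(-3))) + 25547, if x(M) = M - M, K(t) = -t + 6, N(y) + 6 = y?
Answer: 25628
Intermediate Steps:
N(y) = -6 + y
K(t) = 6 - t
x(M) = 0
G(R, U) = -1 + R
((G(-2, -2) + N(0))**2 + x(K(-3))) + 25547 = (((-1 - 2) + (-6 + 0))**2 + 0) + 25547 = ((-3 - 6)**2 + 0) + 25547 = ((-9)**2 + 0) + 25547 = (81 + 0) + 25547 = 81 + 25547 = 25628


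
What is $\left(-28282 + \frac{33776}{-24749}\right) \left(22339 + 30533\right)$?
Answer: $- \frac{37009606602768}{24749} \approx -1.4954 \cdot 10^{9}$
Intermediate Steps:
$\left(-28282 + \frac{33776}{-24749}\right) \left(22339 + 30533\right) = \left(-28282 + 33776 \left(- \frac{1}{24749}\right)\right) 52872 = \left(-28282 - \frac{33776}{24749}\right) 52872 = \left(- \frac{699984994}{24749}\right) 52872 = - \frac{37009606602768}{24749}$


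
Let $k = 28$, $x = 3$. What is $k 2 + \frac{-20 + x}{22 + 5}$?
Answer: $\frac{1495}{27} \approx 55.37$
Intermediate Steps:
$k 2 + \frac{-20 + x}{22 + 5} = 28 \cdot 2 + \frac{-20 + 3}{22 + 5} = 56 - \frac{17}{27} = \frac{1495}{27}$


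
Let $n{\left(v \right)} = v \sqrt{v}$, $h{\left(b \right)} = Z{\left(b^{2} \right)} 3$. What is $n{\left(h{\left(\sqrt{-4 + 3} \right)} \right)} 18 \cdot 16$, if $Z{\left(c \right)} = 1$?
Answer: $864 \sqrt{3} \approx 1496.5$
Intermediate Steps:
$h{\left(b \right)} = 3$ ($h{\left(b \right)} = 1 \cdot 3 = 3$)
$n{\left(v \right)} = v^{\frac{3}{2}}$
$n{\left(h{\left(\sqrt{-4 + 3} \right)} \right)} 18 \cdot 16 = 3^{\frac{3}{2}} \cdot 18 \cdot 16 = 3 \sqrt{3} \cdot 18 \cdot 16 = 54 \sqrt{3} \cdot 16 = 864 \sqrt{3}$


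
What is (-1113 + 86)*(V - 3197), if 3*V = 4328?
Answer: 5405101/3 ≈ 1.8017e+6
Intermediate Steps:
V = 4328/3 (V = (⅓)*4328 = 4328/3 ≈ 1442.7)
(-1113 + 86)*(V - 3197) = (-1113 + 86)*(4328/3 - 3197) = -1027*(-5263/3) = 5405101/3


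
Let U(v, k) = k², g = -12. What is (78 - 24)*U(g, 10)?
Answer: 5400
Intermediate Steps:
(78 - 24)*U(g, 10) = (78 - 24)*10² = 54*100 = 5400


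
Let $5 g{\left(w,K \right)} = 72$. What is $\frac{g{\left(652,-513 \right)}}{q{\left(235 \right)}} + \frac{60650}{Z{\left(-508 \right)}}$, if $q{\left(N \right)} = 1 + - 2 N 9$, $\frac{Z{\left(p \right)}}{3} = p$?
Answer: $- \frac{641276989}{16112490} \approx -39.8$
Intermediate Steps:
$g{\left(w,K \right)} = \frac{72}{5}$ ($g{\left(w,K \right)} = \frac{1}{5} \cdot 72 = \frac{72}{5}$)
$Z{\left(p \right)} = 3 p$
$q{\left(N \right)} = 1 - 18 N$
$\frac{g{\left(652,-513 \right)}}{q{\left(235 \right)}} + \frac{60650}{Z{\left(-508 \right)}} = \frac{72}{5 \left(1 - 4230\right)} + \frac{60650}{3 \left(-508\right)} = \frac{72}{5 \left(1 - 4230\right)} + \frac{60650}{-1524} = \frac{72}{5 \left(-4229\right)} + 60650 \left(- \frac{1}{1524}\right) = \frac{72}{5} \left(- \frac{1}{4229}\right) - \frac{30325}{762} = - \frac{72}{21145} - \frac{30325}{762} = - \frac{641276989}{16112490}$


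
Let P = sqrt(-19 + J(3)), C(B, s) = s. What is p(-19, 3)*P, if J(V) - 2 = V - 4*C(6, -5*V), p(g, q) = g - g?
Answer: 0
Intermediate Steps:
p(g, q) = 0
J(V) = 2 + 21*V (J(V) = 2 + (V - (-20)*V) = 2 + (V + 20*V) = 2 + 21*V)
P = sqrt(46) (P = sqrt(-19 + (2 + 21*3)) = sqrt(-19 + (2 + 63)) = sqrt(-19 + 65) = sqrt(46) ≈ 6.7823)
p(-19, 3)*P = 0*sqrt(46) = 0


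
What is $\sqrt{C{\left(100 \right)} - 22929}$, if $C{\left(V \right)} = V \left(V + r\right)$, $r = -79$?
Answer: $i \sqrt{20829} \approx 144.32 i$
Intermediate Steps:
$C{\left(V \right)} = V \left(-79 + V\right)$ ($C{\left(V \right)} = V \left(V - 79\right) = V \left(-79 + V\right)$)
$\sqrt{C{\left(100 \right)} - 22929} = \sqrt{100 \left(-79 + 100\right) - 22929} = \sqrt{100 \cdot 21 - 22929} = \sqrt{2100 - 22929} = \sqrt{-20829} = i \sqrt{20829}$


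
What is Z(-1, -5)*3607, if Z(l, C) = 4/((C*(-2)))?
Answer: 7214/5 ≈ 1442.8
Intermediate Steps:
Z(l, C) = -2/C (Z(l, C) = 4/((-2*C)) = 4*(-1/(2*C)) = -2/C)
Z(-1, -5)*3607 = -2/(-5)*3607 = -2*(-⅕)*3607 = (⅖)*3607 = 7214/5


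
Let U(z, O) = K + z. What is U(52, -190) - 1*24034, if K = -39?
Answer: -24021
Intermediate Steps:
U(z, O) = -39 + z
U(52, -190) - 1*24034 = (-39 + 52) - 1*24034 = 13 - 24034 = -24021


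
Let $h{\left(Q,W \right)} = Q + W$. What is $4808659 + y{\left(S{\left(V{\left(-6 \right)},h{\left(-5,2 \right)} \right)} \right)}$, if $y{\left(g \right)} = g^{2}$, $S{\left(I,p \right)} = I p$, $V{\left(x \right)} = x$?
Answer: $4808983$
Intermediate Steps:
$4808659 + y{\left(S{\left(V{\left(-6 \right)},h{\left(-5,2 \right)} \right)} \right)} = 4808659 + \left(- 6 \left(-5 + 2\right)\right)^{2} = 4808659 + \left(\left(-6\right) \left(-3\right)\right)^{2} = 4808659 + 18^{2} = 4808659 + 324 = 4808983$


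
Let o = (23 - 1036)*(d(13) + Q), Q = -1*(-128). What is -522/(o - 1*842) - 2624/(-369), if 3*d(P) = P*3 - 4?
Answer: 27340366/3842757 ≈ 7.1148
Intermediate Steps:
d(P) = -4/3 + P (d(P) = (P*3 - 4)/3 = (3*P - 4)/3 = (-4 + 3*P)/3 = -4/3 + P)
Q = 128
o = -424447/3 (o = (23 - 1036)*((-4/3 + 13) + 128) = -1013*(35/3 + 128) = -1013*419/3 = -424447/3 ≈ -1.4148e+5)
-522/(o - 1*842) - 2624/(-369) = -522/(-424447/3 - 1*842) - 2624/(-369) = -522/(-424447/3 - 842) - 2624*(-1/369) = -522/(-426973/3) + 64/9 = -522*(-3/426973) + 64/9 = 1566/426973 + 64/9 = 27340366/3842757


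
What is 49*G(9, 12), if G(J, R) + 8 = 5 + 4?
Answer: 49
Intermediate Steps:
G(J, R) = 1 (G(J, R) = -8 + (5 + 4) = -8 + 9 = 1)
49*G(9, 12) = 49*1 = 49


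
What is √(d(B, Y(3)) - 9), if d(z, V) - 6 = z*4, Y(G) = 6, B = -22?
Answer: I*√91 ≈ 9.5394*I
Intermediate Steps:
d(z, V) = 6 + 4*z (d(z, V) = 6 + z*4 = 6 + 4*z)
√(d(B, Y(3)) - 9) = √((6 + 4*(-22)) - 9) = √((6 - 88) - 9) = √(-82 - 9) = √(-91) = I*√91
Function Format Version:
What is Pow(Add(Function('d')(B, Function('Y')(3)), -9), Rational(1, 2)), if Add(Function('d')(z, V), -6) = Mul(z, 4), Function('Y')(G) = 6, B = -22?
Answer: Mul(I, Pow(91, Rational(1, 2))) ≈ Mul(9.5394, I)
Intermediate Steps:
Function('d')(z, V) = Add(6, Mul(4, z)) (Function('d')(z, V) = Add(6, Mul(z, 4)) = Add(6, Mul(4, z)))
Pow(Add(Function('d')(B, Function('Y')(3)), -9), Rational(1, 2)) = Pow(Add(Add(6, Mul(4, -22)), -9), Rational(1, 2)) = Pow(Add(Add(6, -88), -9), Rational(1, 2)) = Pow(Add(-82, -9), Rational(1, 2)) = Pow(-91, Rational(1, 2)) = Mul(I, Pow(91, Rational(1, 2)))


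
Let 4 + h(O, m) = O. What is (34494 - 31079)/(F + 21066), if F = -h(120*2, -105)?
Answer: 683/4166 ≈ 0.16395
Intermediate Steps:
h(O, m) = -4 + O
F = -236 (F = -(-4 + 120*2) = -(-4 + 240) = -1*236 = -236)
(34494 - 31079)/(F + 21066) = (34494 - 31079)/(-236 + 21066) = 3415/20830 = 3415*(1/20830) = 683/4166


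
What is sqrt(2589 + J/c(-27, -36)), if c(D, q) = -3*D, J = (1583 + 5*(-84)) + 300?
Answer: 2*sqrt(52793)/9 ≈ 51.059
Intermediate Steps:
J = 1463 (J = (1583 - 420) + 300 = 1163 + 300 = 1463)
sqrt(2589 + J/c(-27, -36)) = sqrt(2589 + 1463/((-3*(-27)))) = sqrt(2589 + 1463/81) = sqrt(211172/81) = 2*sqrt(52793)/9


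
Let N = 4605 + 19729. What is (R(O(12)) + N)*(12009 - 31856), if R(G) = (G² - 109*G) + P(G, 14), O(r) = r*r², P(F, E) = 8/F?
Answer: -12097632807479/216 ≈ -5.6008e+10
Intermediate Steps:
N = 24334
O(r) = r³
R(G) = G² - 109*G + 8/G (R(G) = (G² - 109*G) + 8/G = G² - 109*G + 8/G)
(R(O(12)) + N)*(12009 - 31856) = ((8 + (12³)²*(-109 + 12³))/(12³) + 24334)*(12009 - 31856) = ((8 + 1728²*(-109 + 1728))/1728 + 24334)*(-19847) = ((8 + 2985984*1619)/1728 + 24334)*(-19847) = ((8 + 4834308096)/1728 + 24334)*(-19847) = ((1/1728)*4834308104 + 24334)*(-19847) = (604288513/216 + 24334)*(-19847) = (609544657/216)*(-19847) = -12097632807479/216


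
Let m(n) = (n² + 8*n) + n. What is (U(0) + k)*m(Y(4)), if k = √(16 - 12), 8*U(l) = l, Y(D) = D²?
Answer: 800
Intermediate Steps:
m(n) = n² + 9*n
U(l) = l/8
k = 2 (k = √4 = 2)
(U(0) + k)*m(Y(4)) = ((⅛)*0 + 2)*(4²*(9 + 4²)) = (0 + 2)*(16*(9 + 16)) = 2*(16*25) = 2*400 = 800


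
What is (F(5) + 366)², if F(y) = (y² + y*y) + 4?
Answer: 176400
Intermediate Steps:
F(y) = 4 + 2*y² (F(y) = (y² + y²) + 4 = 2*y² + 4 = 4 + 2*y²)
(F(5) + 366)² = ((4 + 2*5²) + 366)² = ((4 + 2*25) + 366)² = ((4 + 50) + 366)² = (54 + 366)² = 420² = 176400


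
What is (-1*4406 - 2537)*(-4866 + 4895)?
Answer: -201347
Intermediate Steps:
(-1*4406 - 2537)*(-4866 + 4895) = (-4406 - 2537)*29 = -6943*29 = -201347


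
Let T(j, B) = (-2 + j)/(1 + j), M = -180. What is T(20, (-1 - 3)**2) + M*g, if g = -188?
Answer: 236886/7 ≈ 33841.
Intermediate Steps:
T(j, B) = (-2 + j)/(1 + j)
T(20, (-1 - 3)**2) + M*g = (-2 + 20)/(1 + 20) - 180*(-188) = 18/21 + 33840 = (1/21)*18 + 33840 = 6/7 + 33840 = 236886/7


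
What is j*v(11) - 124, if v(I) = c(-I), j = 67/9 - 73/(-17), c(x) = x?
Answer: -38728/153 ≈ -253.12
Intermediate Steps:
j = 1796/153 (j = 67*(⅑) - 73*(-1/17) = 67/9 + 73/17 = 1796/153 ≈ 11.739)
v(I) = -I
j*v(11) - 124 = 1796*(-1*11)/153 - 124 = (1796/153)*(-11) - 124 = -19756/153 - 124 = -38728/153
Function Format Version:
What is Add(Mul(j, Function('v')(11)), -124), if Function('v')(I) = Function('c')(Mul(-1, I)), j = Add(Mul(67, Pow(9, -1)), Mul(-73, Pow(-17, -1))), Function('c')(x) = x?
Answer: Rational(-38728, 153) ≈ -253.12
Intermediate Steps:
j = Rational(1796, 153) (j = Add(Mul(67, Rational(1, 9)), Mul(-73, Rational(-1, 17))) = Add(Rational(67, 9), Rational(73, 17)) = Rational(1796, 153) ≈ 11.739)
Function('v')(I) = Mul(-1, I)
Add(Mul(j, Function('v')(11)), -124) = Add(Mul(Rational(1796, 153), Mul(-1, 11)), -124) = Add(Mul(Rational(1796, 153), -11), -124) = Add(Rational(-19756, 153), -124) = Rational(-38728, 153)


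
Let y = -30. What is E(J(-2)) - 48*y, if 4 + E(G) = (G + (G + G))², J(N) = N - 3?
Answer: 1661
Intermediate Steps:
J(N) = -3 + N
E(G) = -4 + 9*G² (E(G) = -4 + (G + (G + G))² = -4 + (G + 2*G)² = -4 + (3*G)² = -4 + 9*G²)
E(J(-2)) - 48*y = (-4 + 9*(-3 - 2)²) - 48*(-30) = (-4 + 9*(-5)²) + 1440 = (-4 + 9*25) + 1440 = (-4 + 225) + 1440 = 221 + 1440 = 1661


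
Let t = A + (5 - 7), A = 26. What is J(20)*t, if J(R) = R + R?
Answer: 960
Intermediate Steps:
t = 24 (t = 26 + (5 - 7) = 26 - 2 = 24)
J(R) = 2*R
J(20)*t = (2*20)*24 = 40*24 = 960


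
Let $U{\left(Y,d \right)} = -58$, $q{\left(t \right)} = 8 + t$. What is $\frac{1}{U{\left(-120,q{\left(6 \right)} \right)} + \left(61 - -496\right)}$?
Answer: $\frac{1}{499} \approx 0.002004$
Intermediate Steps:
$\frac{1}{U{\left(-120,q{\left(6 \right)} \right)} + \left(61 - -496\right)} = \frac{1}{-58 + \left(61 - -496\right)} = \frac{1}{-58 + \left(61 + 496\right)} = \frac{1}{-58 + 557} = \frac{1}{499}$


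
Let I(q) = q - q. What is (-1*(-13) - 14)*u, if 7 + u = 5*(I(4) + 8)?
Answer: -33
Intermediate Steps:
I(q) = 0
u = 33 (u = -7 + 5*(0 + 8) = -7 + 5*8 = -7 + 40 = 33)
(-1*(-13) - 14)*u = (-1*(-13) - 14)*33 = (13 - 14)*33 = -1*33 = -33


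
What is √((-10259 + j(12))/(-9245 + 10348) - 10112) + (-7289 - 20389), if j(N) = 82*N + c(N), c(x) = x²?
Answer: -27678 + I*√12312421701/1103 ≈ -27678.0 + 100.6*I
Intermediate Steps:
j(N) = N² + 82*N (j(N) = 82*N + N² = N² + 82*N)
√((-10259 + j(12))/(-9245 + 10348) - 10112) + (-7289 - 20389) = √((-10259 + 12*(82 + 12))/(-9245 + 10348) - 10112) + (-7289 - 20389) = √((-10259 + 12*94)/1103 - 10112) - 27678 = √((-10259 + 1128)*(1/1103) - 10112) - 27678 = √(-9131*1/1103 - 10112) - 27678 = √(-9131/1103 - 10112) - 27678 = √(-11162667/1103) - 27678 = I*√12312421701/1103 - 27678 = -27678 + I*√12312421701/1103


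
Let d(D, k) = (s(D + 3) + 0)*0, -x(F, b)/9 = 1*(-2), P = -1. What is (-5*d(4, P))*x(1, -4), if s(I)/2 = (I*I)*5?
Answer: 0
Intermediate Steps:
s(I) = 10*I² (s(I) = 2*((I*I)*5) = 2*(I²*5) = 2*(5*I²) = 10*I²)
x(F, b) = 18 (x(F, b) = -9*(-2) = 18)
d(D, k) = 0 (d(D, k) = (10*(D + 3)² + 0)*0 = (10*(3 + D)² + 0)*0 = (10*(3 + D)²)*0 = 0)
(-5*d(4, P))*x(1, -4) = -5*0*18 = 0*18 = 0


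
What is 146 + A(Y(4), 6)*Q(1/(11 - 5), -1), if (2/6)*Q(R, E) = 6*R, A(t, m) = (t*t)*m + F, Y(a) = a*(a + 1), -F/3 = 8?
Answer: 7274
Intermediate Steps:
F = -24 (F = -3*8 = -24)
Y(a) = a*(1 + a)
A(t, m) = -24 + m*t² (A(t, m) = (t*t)*m - 24 = t²*m - 24 = m*t² - 24 = -24 + m*t²)
Q(R, E) = 18*R (Q(R, E) = 3*(6*R) = 18*R)
146 + A(Y(4), 6)*Q(1/(11 - 5), -1) = 146 + (-24 + 6*(4*(1 + 4))²)*(18/(11 - 5)) = 146 + (-24 + 6*(4*5)²)*(18/6) = 146 + (-24 + 6*20²)*(18*(⅙)) = 146 + (-24 + 6*400)*3 = 146 + (-24 + 2400)*3 = 146 + 2376*3 = 146 + 7128 = 7274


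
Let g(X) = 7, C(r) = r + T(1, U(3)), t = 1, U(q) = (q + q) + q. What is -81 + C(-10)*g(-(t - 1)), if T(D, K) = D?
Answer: -144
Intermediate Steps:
U(q) = 3*q (U(q) = 2*q + q = 3*q)
C(r) = 1 + r (C(r) = r + 1 = 1 + r)
-81 + C(-10)*g(-(t - 1)) = -81 + (1 - 10)*7 = -81 - 9*7 = -81 - 63 = -144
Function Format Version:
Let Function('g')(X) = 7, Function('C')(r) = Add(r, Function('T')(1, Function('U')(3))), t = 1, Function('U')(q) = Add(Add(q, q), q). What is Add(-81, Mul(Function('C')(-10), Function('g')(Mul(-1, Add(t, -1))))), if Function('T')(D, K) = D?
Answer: -144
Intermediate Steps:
Function('U')(q) = Mul(3, q) (Function('U')(q) = Add(Mul(2, q), q) = Mul(3, q))
Function('C')(r) = Add(1, r) (Function('C')(r) = Add(r, 1) = Add(1, r))
Add(-81, Mul(Function('C')(-10), Function('g')(Mul(-1, Add(t, -1))))) = Add(-81, Mul(Add(1, -10), 7)) = Add(-81, Mul(-9, 7)) = Add(-81, -63) = -144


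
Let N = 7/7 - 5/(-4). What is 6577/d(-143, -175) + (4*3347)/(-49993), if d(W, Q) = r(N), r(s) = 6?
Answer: 328723633/299958 ≈ 1095.9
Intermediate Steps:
N = 9/4 (N = 7*(1/7) - 5*(-1/4) = 1 + 5/4 = 9/4 ≈ 2.2500)
d(W, Q) = 6
6577/d(-143, -175) + (4*3347)/(-49993) = 6577/6 + (4*3347)/(-49993) = 6577*(1/6) + 13388*(-1/49993) = 6577/6 - 13388/49993 = 328723633/299958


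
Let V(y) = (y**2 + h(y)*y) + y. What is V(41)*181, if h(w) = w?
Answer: 615943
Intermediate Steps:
V(y) = y + 2*y**2 (V(y) = (y**2 + y*y) + y = (y**2 + y**2) + y = 2*y**2 + y = y + 2*y**2)
V(41)*181 = (41*(1 + 2*41))*181 = (41*(1 + 82))*181 = (41*83)*181 = 3403*181 = 615943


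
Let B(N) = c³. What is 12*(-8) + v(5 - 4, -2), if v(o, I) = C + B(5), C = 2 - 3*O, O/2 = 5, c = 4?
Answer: -60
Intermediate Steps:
O = 10 (O = 2*5 = 10)
B(N) = 64 (B(N) = 4³ = 64)
C = -28 (C = 2 - 3*10 = 2 - 30 = -28)
v(o, I) = 36 (v(o, I) = -28 + 64 = 36)
12*(-8) + v(5 - 4, -2) = 12*(-8) + 36 = -96 + 36 = -60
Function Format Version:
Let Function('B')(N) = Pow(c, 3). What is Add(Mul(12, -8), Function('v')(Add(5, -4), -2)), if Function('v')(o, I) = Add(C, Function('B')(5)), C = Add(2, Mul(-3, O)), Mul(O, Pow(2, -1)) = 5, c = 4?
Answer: -60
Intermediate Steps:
O = 10 (O = Mul(2, 5) = 10)
Function('B')(N) = 64 (Function('B')(N) = Pow(4, 3) = 64)
C = -28 (C = Add(2, Mul(-3, 10)) = Add(2, -30) = -28)
Function('v')(o, I) = 36 (Function('v')(o, I) = Add(-28, 64) = 36)
Add(Mul(12, -8), Function('v')(Add(5, -4), -2)) = Add(Mul(12, -8), 36) = Add(-96, 36) = -60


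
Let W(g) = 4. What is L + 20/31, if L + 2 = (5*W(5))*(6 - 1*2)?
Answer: 2438/31 ≈ 78.645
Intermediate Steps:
L = 78 (L = -2 + (5*4)*(6 - 1*2) = -2 + 20*(6 - 2) = -2 + 20*4 = -2 + 80 = 78)
L + 20/31 = 78 + 20/31 = 2438/31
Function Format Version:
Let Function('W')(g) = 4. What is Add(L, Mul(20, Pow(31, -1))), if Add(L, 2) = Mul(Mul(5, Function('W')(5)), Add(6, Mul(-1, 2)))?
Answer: Rational(2438, 31) ≈ 78.645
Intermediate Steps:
L = 78 (L = Add(-2, Mul(Mul(5, 4), Add(6, Mul(-1, 2)))) = Add(-2, Mul(20, Add(6, -2))) = Add(-2, Mul(20, 4)) = Add(-2, 80) = 78)
Add(L, Mul(20, Pow(31, -1))) = Add(78, Mul(20, Pow(31, -1))) = Add(78, Mul(20, Rational(1, 31))) = Add(78, Rational(20, 31)) = Rational(2438, 31)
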